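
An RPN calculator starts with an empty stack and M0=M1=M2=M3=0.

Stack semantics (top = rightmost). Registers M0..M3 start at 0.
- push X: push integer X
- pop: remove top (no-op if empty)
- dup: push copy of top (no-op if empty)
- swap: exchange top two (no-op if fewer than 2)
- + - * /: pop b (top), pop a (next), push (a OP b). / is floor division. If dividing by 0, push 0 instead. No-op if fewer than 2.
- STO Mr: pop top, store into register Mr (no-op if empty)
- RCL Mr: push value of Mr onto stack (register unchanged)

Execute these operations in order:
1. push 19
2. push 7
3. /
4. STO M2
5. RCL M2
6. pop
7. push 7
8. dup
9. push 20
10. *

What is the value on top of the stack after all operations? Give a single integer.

After op 1 (push 19): stack=[19] mem=[0,0,0,0]
After op 2 (push 7): stack=[19,7] mem=[0,0,0,0]
After op 3 (/): stack=[2] mem=[0,0,0,0]
After op 4 (STO M2): stack=[empty] mem=[0,0,2,0]
After op 5 (RCL M2): stack=[2] mem=[0,0,2,0]
After op 6 (pop): stack=[empty] mem=[0,0,2,0]
After op 7 (push 7): stack=[7] mem=[0,0,2,0]
After op 8 (dup): stack=[7,7] mem=[0,0,2,0]
After op 9 (push 20): stack=[7,7,20] mem=[0,0,2,0]
After op 10 (*): stack=[7,140] mem=[0,0,2,0]

Answer: 140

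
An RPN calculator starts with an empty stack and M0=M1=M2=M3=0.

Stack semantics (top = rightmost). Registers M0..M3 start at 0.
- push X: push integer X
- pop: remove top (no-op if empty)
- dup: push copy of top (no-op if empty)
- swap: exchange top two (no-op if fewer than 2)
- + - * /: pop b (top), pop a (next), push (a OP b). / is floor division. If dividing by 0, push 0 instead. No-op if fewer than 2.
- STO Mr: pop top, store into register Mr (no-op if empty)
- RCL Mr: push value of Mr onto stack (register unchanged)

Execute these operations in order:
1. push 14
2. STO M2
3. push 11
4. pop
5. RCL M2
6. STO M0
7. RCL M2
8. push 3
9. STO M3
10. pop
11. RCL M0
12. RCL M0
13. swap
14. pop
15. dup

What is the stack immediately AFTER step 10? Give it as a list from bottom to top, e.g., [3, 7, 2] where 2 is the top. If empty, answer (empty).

After op 1 (push 14): stack=[14] mem=[0,0,0,0]
After op 2 (STO M2): stack=[empty] mem=[0,0,14,0]
After op 3 (push 11): stack=[11] mem=[0,0,14,0]
After op 4 (pop): stack=[empty] mem=[0,0,14,0]
After op 5 (RCL M2): stack=[14] mem=[0,0,14,0]
After op 6 (STO M0): stack=[empty] mem=[14,0,14,0]
After op 7 (RCL M2): stack=[14] mem=[14,0,14,0]
After op 8 (push 3): stack=[14,3] mem=[14,0,14,0]
After op 9 (STO M3): stack=[14] mem=[14,0,14,3]
After op 10 (pop): stack=[empty] mem=[14,0,14,3]

(empty)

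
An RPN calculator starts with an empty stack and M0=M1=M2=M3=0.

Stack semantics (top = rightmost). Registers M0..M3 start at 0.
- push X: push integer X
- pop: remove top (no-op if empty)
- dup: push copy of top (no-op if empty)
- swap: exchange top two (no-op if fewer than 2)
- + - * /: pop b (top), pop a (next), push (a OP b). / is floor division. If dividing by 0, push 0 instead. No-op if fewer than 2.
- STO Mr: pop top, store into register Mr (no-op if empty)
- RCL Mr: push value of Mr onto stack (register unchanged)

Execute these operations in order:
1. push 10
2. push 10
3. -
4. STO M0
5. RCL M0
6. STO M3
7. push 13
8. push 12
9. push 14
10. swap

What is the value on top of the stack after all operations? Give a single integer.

Answer: 12

Derivation:
After op 1 (push 10): stack=[10] mem=[0,0,0,0]
After op 2 (push 10): stack=[10,10] mem=[0,0,0,0]
After op 3 (-): stack=[0] mem=[0,0,0,0]
After op 4 (STO M0): stack=[empty] mem=[0,0,0,0]
After op 5 (RCL M0): stack=[0] mem=[0,0,0,0]
After op 6 (STO M3): stack=[empty] mem=[0,0,0,0]
After op 7 (push 13): stack=[13] mem=[0,0,0,0]
After op 8 (push 12): stack=[13,12] mem=[0,0,0,0]
After op 9 (push 14): stack=[13,12,14] mem=[0,0,0,0]
After op 10 (swap): stack=[13,14,12] mem=[0,0,0,0]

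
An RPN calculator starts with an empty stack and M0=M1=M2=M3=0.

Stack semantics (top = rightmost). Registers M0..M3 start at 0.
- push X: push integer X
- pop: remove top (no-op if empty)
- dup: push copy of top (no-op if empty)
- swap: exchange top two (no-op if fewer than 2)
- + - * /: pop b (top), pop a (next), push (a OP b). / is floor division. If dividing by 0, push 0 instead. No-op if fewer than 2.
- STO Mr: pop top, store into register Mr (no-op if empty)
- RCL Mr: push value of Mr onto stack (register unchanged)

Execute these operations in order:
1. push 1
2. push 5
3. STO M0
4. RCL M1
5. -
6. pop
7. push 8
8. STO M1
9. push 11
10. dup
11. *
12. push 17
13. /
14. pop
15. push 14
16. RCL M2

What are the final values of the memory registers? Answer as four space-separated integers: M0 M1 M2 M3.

After op 1 (push 1): stack=[1] mem=[0,0,0,0]
After op 2 (push 5): stack=[1,5] mem=[0,0,0,0]
After op 3 (STO M0): stack=[1] mem=[5,0,0,0]
After op 4 (RCL M1): stack=[1,0] mem=[5,0,0,0]
After op 5 (-): stack=[1] mem=[5,0,0,0]
After op 6 (pop): stack=[empty] mem=[5,0,0,0]
After op 7 (push 8): stack=[8] mem=[5,0,0,0]
After op 8 (STO M1): stack=[empty] mem=[5,8,0,0]
After op 9 (push 11): stack=[11] mem=[5,8,0,0]
After op 10 (dup): stack=[11,11] mem=[5,8,0,0]
After op 11 (*): stack=[121] mem=[5,8,0,0]
After op 12 (push 17): stack=[121,17] mem=[5,8,0,0]
After op 13 (/): stack=[7] mem=[5,8,0,0]
After op 14 (pop): stack=[empty] mem=[5,8,0,0]
After op 15 (push 14): stack=[14] mem=[5,8,0,0]
After op 16 (RCL M2): stack=[14,0] mem=[5,8,0,0]

Answer: 5 8 0 0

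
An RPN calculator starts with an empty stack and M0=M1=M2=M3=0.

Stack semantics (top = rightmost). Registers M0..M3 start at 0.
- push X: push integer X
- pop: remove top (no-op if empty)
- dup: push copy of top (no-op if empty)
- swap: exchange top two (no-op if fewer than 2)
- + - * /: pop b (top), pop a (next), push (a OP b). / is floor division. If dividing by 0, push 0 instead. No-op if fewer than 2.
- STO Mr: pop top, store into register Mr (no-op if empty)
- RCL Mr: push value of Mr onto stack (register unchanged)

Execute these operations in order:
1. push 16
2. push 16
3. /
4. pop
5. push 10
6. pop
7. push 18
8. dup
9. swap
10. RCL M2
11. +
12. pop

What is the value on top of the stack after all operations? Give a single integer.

Answer: 18

Derivation:
After op 1 (push 16): stack=[16] mem=[0,0,0,0]
After op 2 (push 16): stack=[16,16] mem=[0,0,0,0]
After op 3 (/): stack=[1] mem=[0,0,0,0]
After op 4 (pop): stack=[empty] mem=[0,0,0,0]
After op 5 (push 10): stack=[10] mem=[0,0,0,0]
After op 6 (pop): stack=[empty] mem=[0,0,0,0]
After op 7 (push 18): stack=[18] mem=[0,0,0,0]
After op 8 (dup): stack=[18,18] mem=[0,0,0,0]
After op 9 (swap): stack=[18,18] mem=[0,0,0,0]
After op 10 (RCL M2): stack=[18,18,0] mem=[0,0,0,0]
After op 11 (+): stack=[18,18] mem=[0,0,0,0]
After op 12 (pop): stack=[18] mem=[0,0,0,0]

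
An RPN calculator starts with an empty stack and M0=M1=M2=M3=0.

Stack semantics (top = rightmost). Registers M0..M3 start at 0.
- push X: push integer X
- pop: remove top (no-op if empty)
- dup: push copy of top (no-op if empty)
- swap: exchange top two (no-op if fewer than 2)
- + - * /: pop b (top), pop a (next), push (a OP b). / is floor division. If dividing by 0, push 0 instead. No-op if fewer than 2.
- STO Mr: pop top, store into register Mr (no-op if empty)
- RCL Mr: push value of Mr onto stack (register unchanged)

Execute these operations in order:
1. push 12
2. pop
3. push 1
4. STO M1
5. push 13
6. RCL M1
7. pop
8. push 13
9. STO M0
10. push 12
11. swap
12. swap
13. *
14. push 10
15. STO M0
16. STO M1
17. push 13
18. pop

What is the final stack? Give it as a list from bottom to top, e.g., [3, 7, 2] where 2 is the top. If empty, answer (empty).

Answer: (empty)

Derivation:
After op 1 (push 12): stack=[12] mem=[0,0,0,0]
After op 2 (pop): stack=[empty] mem=[0,0,0,0]
After op 3 (push 1): stack=[1] mem=[0,0,0,0]
After op 4 (STO M1): stack=[empty] mem=[0,1,0,0]
After op 5 (push 13): stack=[13] mem=[0,1,0,0]
After op 6 (RCL M1): stack=[13,1] mem=[0,1,0,0]
After op 7 (pop): stack=[13] mem=[0,1,0,0]
After op 8 (push 13): stack=[13,13] mem=[0,1,0,0]
After op 9 (STO M0): stack=[13] mem=[13,1,0,0]
After op 10 (push 12): stack=[13,12] mem=[13,1,0,0]
After op 11 (swap): stack=[12,13] mem=[13,1,0,0]
After op 12 (swap): stack=[13,12] mem=[13,1,0,0]
After op 13 (*): stack=[156] mem=[13,1,0,0]
After op 14 (push 10): stack=[156,10] mem=[13,1,0,0]
After op 15 (STO M0): stack=[156] mem=[10,1,0,0]
After op 16 (STO M1): stack=[empty] mem=[10,156,0,0]
After op 17 (push 13): stack=[13] mem=[10,156,0,0]
After op 18 (pop): stack=[empty] mem=[10,156,0,0]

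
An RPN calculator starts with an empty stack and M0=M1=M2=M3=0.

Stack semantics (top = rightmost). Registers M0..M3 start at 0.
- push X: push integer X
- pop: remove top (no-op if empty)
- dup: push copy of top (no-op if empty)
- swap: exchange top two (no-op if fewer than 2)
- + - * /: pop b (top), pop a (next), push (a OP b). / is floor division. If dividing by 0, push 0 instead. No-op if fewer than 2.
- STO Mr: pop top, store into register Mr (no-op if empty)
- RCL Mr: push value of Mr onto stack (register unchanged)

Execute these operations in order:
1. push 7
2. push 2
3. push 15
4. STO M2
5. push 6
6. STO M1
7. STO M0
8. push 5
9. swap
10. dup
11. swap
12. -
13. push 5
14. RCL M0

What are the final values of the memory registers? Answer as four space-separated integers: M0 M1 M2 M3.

Answer: 2 6 15 0

Derivation:
After op 1 (push 7): stack=[7] mem=[0,0,0,0]
After op 2 (push 2): stack=[7,2] mem=[0,0,0,0]
After op 3 (push 15): stack=[7,2,15] mem=[0,0,0,0]
After op 4 (STO M2): stack=[7,2] mem=[0,0,15,0]
After op 5 (push 6): stack=[7,2,6] mem=[0,0,15,0]
After op 6 (STO M1): stack=[7,2] mem=[0,6,15,0]
After op 7 (STO M0): stack=[7] mem=[2,6,15,0]
After op 8 (push 5): stack=[7,5] mem=[2,6,15,0]
After op 9 (swap): stack=[5,7] mem=[2,6,15,0]
After op 10 (dup): stack=[5,7,7] mem=[2,6,15,0]
After op 11 (swap): stack=[5,7,7] mem=[2,6,15,0]
After op 12 (-): stack=[5,0] mem=[2,6,15,0]
After op 13 (push 5): stack=[5,0,5] mem=[2,6,15,0]
After op 14 (RCL M0): stack=[5,0,5,2] mem=[2,6,15,0]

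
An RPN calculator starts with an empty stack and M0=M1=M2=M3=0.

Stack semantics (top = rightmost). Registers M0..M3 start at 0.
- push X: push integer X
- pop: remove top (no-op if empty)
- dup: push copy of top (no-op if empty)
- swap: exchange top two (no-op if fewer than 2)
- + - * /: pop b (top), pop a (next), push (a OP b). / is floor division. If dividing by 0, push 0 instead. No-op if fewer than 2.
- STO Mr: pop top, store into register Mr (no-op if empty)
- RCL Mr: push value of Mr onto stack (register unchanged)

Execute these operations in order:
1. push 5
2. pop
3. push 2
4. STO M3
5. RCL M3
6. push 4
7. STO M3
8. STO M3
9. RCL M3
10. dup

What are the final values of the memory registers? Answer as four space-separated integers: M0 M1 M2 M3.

Answer: 0 0 0 2

Derivation:
After op 1 (push 5): stack=[5] mem=[0,0,0,0]
After op 2 (pop): stack=[empty] mem=[0,0,0,0]
After op 3 (push 2): stack=[2] mem=[0,0,0,0]
After op 4 (STO M3): stack=[empty] mem=[0,0,0,2]
After op 5 (RCL M3): stack=[2] mem=[0,0,0,2]
After op 6 (push 4): stack=[2,4] mem=[0,0,0,2]
After op 7 (STO M3): stack=[2] mem=[0,0,0,4]
After op 8 (STO M3): stack=[empty] mem=[0,0,0,2]
After op 9 (RCL M3): stack=[2] mem=[0,0,0,2]
After op 10 (dup): stack=[2,2] mem=[0,0,0,2]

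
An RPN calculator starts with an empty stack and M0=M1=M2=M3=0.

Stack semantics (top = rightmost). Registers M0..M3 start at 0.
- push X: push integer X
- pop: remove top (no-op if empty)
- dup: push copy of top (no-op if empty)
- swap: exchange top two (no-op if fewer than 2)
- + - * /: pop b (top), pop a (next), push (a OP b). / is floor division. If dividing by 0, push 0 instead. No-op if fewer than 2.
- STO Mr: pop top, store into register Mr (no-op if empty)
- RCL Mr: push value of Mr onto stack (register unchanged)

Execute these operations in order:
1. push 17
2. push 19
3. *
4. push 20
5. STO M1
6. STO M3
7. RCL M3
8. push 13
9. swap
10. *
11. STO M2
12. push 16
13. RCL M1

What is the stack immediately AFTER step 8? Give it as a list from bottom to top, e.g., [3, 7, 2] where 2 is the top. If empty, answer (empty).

After op 1 (push 17): stack=[17] mem=[0,0,0,0]
After op 2 (push 19): stack=[17,19] mem=[0,0,0,0]
After op 3 (*): stack=[323] mem=[0,0,0,0]
After op 4 (push 20): stack=[323,20] mem=[0,0,0,0]
After op 5 (STO M1): stack=[323] mem=[0,20,0,0]
After op 6 (STO M3): stack=[empty] mem=[0,20,0,323]
After op 7 (RCL M3): stack=[323] mem=[0,20,0,323]
After op 8 (push 13): stack=[323,13] mem=[0,20,0,323]

[323, 13]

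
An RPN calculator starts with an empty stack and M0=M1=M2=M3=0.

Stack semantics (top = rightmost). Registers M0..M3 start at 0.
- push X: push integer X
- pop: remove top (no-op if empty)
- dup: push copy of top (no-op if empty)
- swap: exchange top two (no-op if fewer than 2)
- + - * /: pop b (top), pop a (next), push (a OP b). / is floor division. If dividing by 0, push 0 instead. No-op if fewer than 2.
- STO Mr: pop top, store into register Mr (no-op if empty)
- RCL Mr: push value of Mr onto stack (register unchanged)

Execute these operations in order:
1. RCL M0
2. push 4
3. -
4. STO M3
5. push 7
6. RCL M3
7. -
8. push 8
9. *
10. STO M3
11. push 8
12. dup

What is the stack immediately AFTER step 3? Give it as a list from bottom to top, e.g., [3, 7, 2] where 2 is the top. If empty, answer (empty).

After op 1 (RCL M0): stack=[0] mem=[0,0,0,0]
After op 2 (push 4): stack=[0,4] mem=[0,0,0,0]
After op 3 (-): stack=[-4] mem=[0,0,0,0]

[-4]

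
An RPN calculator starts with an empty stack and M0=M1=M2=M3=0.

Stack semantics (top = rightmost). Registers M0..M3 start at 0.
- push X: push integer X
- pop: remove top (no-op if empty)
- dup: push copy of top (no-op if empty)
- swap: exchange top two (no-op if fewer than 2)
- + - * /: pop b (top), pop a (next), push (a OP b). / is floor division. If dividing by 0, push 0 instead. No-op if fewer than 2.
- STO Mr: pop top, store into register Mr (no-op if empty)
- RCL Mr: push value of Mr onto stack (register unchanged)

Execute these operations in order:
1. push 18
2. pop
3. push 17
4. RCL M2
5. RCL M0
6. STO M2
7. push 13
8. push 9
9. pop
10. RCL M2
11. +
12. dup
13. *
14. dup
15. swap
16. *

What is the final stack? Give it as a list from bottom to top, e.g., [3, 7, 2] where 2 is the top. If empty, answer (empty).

After op 1 (push 18): stack=[18] mem=[0,0,0,0]
After op 2 (pop): stack=[empty] mem=[0,0,0,0]
After op 3 (push 17): stack=[17] mem=[0,0,0,0]
After op 4 (RCL M2): stack=[17,0] mem=[0,0,0,0]
After op 5 (RCL M0): stack=[17,0,0] mem=[0,0,0,0]
After op 6 (STO M2): stack=[17,0] mem=[0,0,0,0]
After op 7 (push 13): stack=[17,0,13] mem=[0,0,0,0]
After op 8 (push 9): stack=[17,0,13,9] mem=[0,0,0,0]
After op 9 (pop): stack=[17,0,13] mem=[0,0,0,0]
After op 10 (RCL M2): stack=[17,0,13,0] mem=[0,0,0,0]
After op 11 (+): stack=[17,0,13] mem=[0,0,0,0]
After op 12 (dup): stack=[17,0,13,13] mem=[0,0,0,0]
After op 13 (*): stack=[17,0,169] mem=[0,0,0,0]
After op 14 (dup): stack=[17,0,169,169] mem=[0,0,0,0]
After op 15 (swap): stack=[17,0,169,169] mem=[0,0,0,0]
After op 16 (*): stack=[17,0,28561] mem=[0,0,0,0]

Answer: [17, 0, 28561]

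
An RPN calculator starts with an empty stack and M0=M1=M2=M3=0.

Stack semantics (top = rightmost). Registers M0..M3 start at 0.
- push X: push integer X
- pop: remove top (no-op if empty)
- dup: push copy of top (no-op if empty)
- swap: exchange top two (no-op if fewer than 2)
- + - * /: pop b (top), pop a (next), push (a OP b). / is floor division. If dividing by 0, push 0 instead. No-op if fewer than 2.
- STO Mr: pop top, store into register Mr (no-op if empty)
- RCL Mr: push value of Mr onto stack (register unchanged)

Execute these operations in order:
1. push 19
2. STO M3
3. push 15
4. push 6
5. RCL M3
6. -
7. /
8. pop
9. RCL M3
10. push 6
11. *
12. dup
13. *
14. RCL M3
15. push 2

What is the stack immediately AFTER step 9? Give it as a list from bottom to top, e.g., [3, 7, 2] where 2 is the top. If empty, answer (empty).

After op 1 (push 19): stack=[19] mem=[0,0,0,0]
After op 2 (STO M3): stack=[empty] mem=[0,0,0,19]
After op 3 (push 15): stack=[15] mem=[0,0,0,19]
After op 4 (push 6): stack=[15,6] mem=[0,0,0,19]
After op 5 (RCL M3): stack=[15,6,19] mem=[0,0,0,19]
After op 6 (-): stack=[15,-13] mem=[0,0,0,19]
After op 7 (/): stack=[-2] mem=[0,0,0,19]
After op 8 (pop): stack=[empty] mem=[0,0,0,19]
After op 9 (RCL M3): stack=[19] mem=[0,0,0,19]

[19]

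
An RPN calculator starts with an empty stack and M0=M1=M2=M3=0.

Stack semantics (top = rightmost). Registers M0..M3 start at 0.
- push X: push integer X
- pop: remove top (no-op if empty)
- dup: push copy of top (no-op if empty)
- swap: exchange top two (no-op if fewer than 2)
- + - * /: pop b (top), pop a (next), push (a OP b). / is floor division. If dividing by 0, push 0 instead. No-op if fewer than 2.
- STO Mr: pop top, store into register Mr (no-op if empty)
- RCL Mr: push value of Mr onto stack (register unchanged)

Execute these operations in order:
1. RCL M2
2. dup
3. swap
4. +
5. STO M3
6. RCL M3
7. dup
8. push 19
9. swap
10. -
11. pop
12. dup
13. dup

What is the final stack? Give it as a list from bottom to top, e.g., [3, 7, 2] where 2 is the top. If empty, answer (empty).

After op 1 (RCL M2): stack=[0] mem=[0,0,0,0]
After op 2 (dup): stack=[0,0] mem=[0,0,0,0]
After op 3 (swap): stack=[0,0] mem=[0,0,0,0]
After op 4 (+): stack=[0] mem=[0,0,0,0]
After op 5 (STO M3): stack=[empty] mem=[0,0,0,0]
After op 6 (RCL M3): stack=[0] mem=[0,0,0,0]
After op 7 (dup): stack=[0,0] mem=[0,0,0,0]
After op 8 (push 19): stack=[0,0,19] mem=[0,0,0,0]
After op 9 (swap): stack=[0,19,0] mem=[0,0,0,0]
After op 10 (-): stack=[0,19] mem=[0,0,0,0]
After op 11 (pop): stack=[0] mem=[0,0,0,0]
After op 12 (dup): stack=[0,0] mem=[0,0,0,0]
After op 13 (dup): stack=[0,0,0] mem=[0,0,0,0]

Answer: [0, 0, 0]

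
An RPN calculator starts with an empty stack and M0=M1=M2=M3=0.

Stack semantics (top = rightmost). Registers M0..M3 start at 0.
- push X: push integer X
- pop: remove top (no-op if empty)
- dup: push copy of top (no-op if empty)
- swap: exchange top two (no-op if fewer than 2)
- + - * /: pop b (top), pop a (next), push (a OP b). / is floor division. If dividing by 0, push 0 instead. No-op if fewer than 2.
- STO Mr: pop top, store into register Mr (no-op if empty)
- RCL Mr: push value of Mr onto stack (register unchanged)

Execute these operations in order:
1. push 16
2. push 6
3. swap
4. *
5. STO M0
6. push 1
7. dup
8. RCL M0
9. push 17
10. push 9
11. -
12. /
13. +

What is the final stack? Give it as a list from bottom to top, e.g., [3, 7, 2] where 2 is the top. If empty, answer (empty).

After op 1 (push 16): stack=[16] mem=[0,0,0,0]
After op 2 (push 6): stack=[16,6] mem=[0,0,0,0]
After op 3 (swap): stack=[6,16] mem=[0,0,0,0]
After op 4 (*): stack=[96] mem=[0,0,0,0]
After op 5 (STO M0): stack=[empty] mem=[96,0,0,0]
After op 6 (push 1): stack=[1] mem=[96,0,0,0]
After op 7 (dup): stack=[1,1] mem=[96,0,0,0]
After op 8 (RCL M0): stack=[1,1,96] mem=[96,0,0,0]
After op 9 (push 17): stack=[1,1,96,17] mem=[96,0,0,0]
After op 10 (push 9): stack=[1,1,96,17,9] mem=[96,0,0,0]
After op 11 (-): stack=[1,1,96,8] mem=[96,0,0,0]
After op 12 (/): stack=[1,1,12] mem=[96,0,0,0]
After op 13 (+): stack=[1,13] mem=[96,0,0,0]

Answer: [1, 13]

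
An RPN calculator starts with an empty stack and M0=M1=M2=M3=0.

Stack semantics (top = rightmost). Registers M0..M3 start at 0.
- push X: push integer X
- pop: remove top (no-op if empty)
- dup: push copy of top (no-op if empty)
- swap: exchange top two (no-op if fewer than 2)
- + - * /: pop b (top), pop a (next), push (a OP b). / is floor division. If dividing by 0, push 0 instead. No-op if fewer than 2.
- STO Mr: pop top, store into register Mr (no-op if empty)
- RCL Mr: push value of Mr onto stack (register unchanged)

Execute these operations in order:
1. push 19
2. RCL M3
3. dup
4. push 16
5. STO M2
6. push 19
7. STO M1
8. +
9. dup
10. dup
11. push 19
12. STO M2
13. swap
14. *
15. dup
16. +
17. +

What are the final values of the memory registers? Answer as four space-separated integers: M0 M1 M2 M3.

After op 1 (push 19): stack=[19] mem=[0,0,0,0]
After op 2 (RCL M3): stack=[19,0] mem=[0,0,0,0]
After op 3 (dup): stack=[19,0,0] mem=[0,0,0,0]
After op 4 (push 16): stack=[19,0,0,16] mem=[0,0,0,0]
After op 5 (STO M2): stack=[19,0,0] mem=[0,0,16,0]
After op 6 (push 19): stack=[19,0,0,19] mem=[0,0,16,0]
After op 7 (STO M1): stack=[19,0,0] mem=[0,19,16,0]
After op 8 (+): stack=[19,0] mem=[0,19,16,0]
After op 9 (dup): stack=[19,0,0] mem=[0,19,16,0]
After op 10 (dup): stack=[19,0,0,0] mem=[0,19,16,0]
After op 11 (push 19): stack=[19,0,0,0,19] mem=[0,19,16,0]
After op 12 (STO M2): stack=[19,0,0,0] mem=[0,19,19,0]
After op 13 (swap): stack=[19,0,0,0] mem=[0,19,19,0]
After op 14 (*): stack=[19,0,0] mem=[0,19,19,0]
After op 15 (dup): stack=[19,0,0,0] mem=[0,19,19,0]
After op 16 (+): stack=[19,0,0] mem=[0,19,19,0]
After op 17 (+): stack=[19,0] mem=[0,19,19,0]

Answer: 0 19 19 0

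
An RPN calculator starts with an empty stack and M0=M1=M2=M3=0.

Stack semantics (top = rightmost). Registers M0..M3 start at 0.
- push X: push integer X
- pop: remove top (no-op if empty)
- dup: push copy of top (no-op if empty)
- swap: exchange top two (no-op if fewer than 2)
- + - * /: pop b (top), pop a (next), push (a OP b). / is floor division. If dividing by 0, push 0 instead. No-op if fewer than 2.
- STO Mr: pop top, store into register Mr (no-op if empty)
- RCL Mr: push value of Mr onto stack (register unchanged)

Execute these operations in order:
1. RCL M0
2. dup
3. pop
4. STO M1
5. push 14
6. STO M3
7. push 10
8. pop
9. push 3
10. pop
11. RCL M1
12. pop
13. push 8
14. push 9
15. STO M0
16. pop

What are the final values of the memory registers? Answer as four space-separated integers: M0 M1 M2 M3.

After op 1 (RCL M0): stack=[0] mem=[0,0,0,0]
After op 2 (dup): stack=[0,0] mem=[0,0,0,0]
After op 3 (pop): stack=[0] mem=[0,0,0,0]
After op 4 (STO M1): stack=[empty] mem=[0,0,0,0]
After op 5 (push 14): stack=[14] mem=[0,0,0,0]
After op 6 (STO M3): stack=[empty] mem=[0,0,0,14]
After op 7 (push 10): stack=[10] mem=[0,0,0,14]
After op 8 (pop): stack=[empty] mem=[0,0,0,14]
After op 9 (push 3): stack=[3] mem=[0,0,0,14]
After op 10 (pop): stack=[empty] mem=[0,0,0,14]
After op 11 (RCL M1): stack=[0] mem=[0,0,0,14]
After op 12 (pop): stack=[empty] mem=[0,0,0,14]
After op 13 (push 8): stack=[8] mem=[0,0,0,14]
After op 14 (push 9): stack=[8,9] mem=[0,0,0,14]
After op 15 (STO M0): stack=[8] mem=[9,0,0,14]
After op 16 (pop): stack=[empty] mem=[9,0,0,14]

Answer: 9 0 0 14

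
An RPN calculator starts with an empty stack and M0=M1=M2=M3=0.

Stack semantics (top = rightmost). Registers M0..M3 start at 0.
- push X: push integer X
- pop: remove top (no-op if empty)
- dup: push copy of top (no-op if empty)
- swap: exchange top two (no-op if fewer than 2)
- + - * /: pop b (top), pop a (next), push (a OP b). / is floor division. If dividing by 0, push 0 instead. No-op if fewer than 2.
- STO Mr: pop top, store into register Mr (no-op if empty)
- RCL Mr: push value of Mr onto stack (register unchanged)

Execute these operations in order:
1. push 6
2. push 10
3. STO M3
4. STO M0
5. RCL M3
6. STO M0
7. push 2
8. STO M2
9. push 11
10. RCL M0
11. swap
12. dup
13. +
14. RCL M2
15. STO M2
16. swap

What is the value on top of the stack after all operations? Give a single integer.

Answer: 10

Derivation:
After op 1 (push 6): stack=[6] mem=[0,0,0,0]
After op 2 (push 10): stack=[6,10] mem=[0,0,0,0]
After op 3 (STO M3): stack=[6] mem=[0,0,0,10]
After op 4 (STO M0): stack=[empty] mem=[6,0,0,10]
After op 5 (RCL M3): stack=[10] mem=[6,0,0,10]
After op 6 (STO M0): stack=[empty] mem=[10,0,0,10]
After op 7 (push 2): stack=[2] mem=[10,0,0,10]
After op 8 (STO M2): stack=[empty] mem=[10,0,2,10]
After op 9 (push 11): stack=[11] mem=[10,0,2,10]
After op 10 (RCL M0): stack=[11,10] mem=[10,0,2,10]
After op 11 (swap): stack=[10,11] mem=[10,0,2,10]
After op 12 (dup): stack=[10,11,11] mem=[10,0,2,10]
After op 13 (+): stack=[10,22] mem=[10,0,2,10]
After op 14 (RCL M2): stack=[10,22,2] mem=[10,0,2,10]
After op 15 (STO M2): stack=[10,22] mem=[10,0,2,10]
After op 16 (swap): stack=[22,10] mem=[10,0,2,10]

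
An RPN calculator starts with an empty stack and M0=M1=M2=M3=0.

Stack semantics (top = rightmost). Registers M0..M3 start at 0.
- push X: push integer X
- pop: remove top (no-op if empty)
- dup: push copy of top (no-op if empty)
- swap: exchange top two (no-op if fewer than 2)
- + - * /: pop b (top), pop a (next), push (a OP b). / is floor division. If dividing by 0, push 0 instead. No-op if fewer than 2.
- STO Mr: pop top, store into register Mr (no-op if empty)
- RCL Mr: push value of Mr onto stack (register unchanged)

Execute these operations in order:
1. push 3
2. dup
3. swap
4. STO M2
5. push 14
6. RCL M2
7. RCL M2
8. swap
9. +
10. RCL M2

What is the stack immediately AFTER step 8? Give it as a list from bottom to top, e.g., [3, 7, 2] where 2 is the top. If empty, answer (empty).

After op 1 (push 3): stack=[3] mem=[0,0,0,0]
After op 2 (dup): stack=[3,3] mem=[0,0,0,0]
After op 3 (swap): stack=[3,3] mem=[0,0,0,0]
After op 4 (STO M2): stack=[3] mem=[0,0,3,0]
After op 5 (push 14): stack=[3,14] mem=[0,0,3,0]
After op 6 (RCL M2): stack=[3,14,3] mem=[0,0,3,0]
After op 7 (RCL M2): stack=[3,14,3,3] mem=[0,0,3,0]
After op 8 (swap): stack=[3,14,3,3] mem=[0,0,3,0]

[3, 14, 3, 3]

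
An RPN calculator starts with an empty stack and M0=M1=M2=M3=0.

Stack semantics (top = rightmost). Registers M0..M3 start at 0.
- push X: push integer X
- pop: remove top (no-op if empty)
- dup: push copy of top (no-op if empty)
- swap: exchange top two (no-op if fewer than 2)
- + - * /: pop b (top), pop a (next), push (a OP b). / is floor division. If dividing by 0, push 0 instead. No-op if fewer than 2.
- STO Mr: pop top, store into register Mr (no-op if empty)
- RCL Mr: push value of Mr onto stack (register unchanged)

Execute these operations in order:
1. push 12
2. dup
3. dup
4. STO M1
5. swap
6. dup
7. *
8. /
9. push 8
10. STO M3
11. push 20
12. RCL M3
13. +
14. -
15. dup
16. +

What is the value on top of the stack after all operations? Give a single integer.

Answer: -56

Derivation:
After op 1 (push 12): stack=[12] mem=[0,0,0,0]
After op 2 (dup): stack=[12,12] mem=[0,0,0,0]
After op 3 (dup): stack=[12,12,12] mem=[0,0,0,0]
After op 4 (STO M1): stack=[12,12] mem=[0,12,0,0]
After op 5 (swap): stack=[12,12] mem=[0,12,0,0]
After op 6 (dup): stack=[12,12,12] mem=[0,12,0,0]
After op 7 (*): stack=[12,144] mem=[0,12,0,0]
After op 8 (/): stack=[0] mem=[0,12,0,0]
After op 9 (push 8): stack=[0,8] mem=[0,12,0,0]
After op 10 (STO M3): stack=[0] mem=[0,12,0,8]
After op 11 (push 20): stack=[0,20] mem=[0,12,0,8]
After op 12 (RCL M3): stack=[0,20,8] mem=[0,12,0,8]
After op 13 (+): stack=[0,28] mem=[0,12,0,8]
After op 14 (-): stack=[-28] mem=[0,12,0,8]
After op 15 (dup): stack=[-28,-28] mem=[0,12,0,8]
After op 16 (+): stack=[-56] mem=[0,12,0,8]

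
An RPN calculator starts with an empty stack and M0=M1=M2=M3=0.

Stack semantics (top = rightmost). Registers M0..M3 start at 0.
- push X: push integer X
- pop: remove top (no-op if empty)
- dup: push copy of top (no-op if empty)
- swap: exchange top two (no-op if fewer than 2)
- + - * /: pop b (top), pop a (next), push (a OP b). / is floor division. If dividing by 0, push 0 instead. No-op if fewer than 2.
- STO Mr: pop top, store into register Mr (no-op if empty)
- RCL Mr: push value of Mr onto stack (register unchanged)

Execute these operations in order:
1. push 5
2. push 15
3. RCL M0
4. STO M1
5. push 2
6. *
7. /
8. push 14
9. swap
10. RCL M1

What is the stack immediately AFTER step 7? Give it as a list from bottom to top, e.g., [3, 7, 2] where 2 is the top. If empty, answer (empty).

After op 1 (push 5): stack=[5] mem=[0,0,0,0]
After op 2 (push 15): stack=[5,15] mem=[0,0,0,0]
After op 3 (RCL M0): stack=[5,15,0] mem=[0,0,0,0]
After op 4 (STO M1): stack=[5,15] mem=[0,0,0,0]
After op 5 (push 2): stack=[5,15,2] mem=[0,0,0,0]
After op 6 (*): stack=[5,30] mem=[0,0,0,0]
After op 7 (/): stack=[0] mem=[0,0,0,0]

[0]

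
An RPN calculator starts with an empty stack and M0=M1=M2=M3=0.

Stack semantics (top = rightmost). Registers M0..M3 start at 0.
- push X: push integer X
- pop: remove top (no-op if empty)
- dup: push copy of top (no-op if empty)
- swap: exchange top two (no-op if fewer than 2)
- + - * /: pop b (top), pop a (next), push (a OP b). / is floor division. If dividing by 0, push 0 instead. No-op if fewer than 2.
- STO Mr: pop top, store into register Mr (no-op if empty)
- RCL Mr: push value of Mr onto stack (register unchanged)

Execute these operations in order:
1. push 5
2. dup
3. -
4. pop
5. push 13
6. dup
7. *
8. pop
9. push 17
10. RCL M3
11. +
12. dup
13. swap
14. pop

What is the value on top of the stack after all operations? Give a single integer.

Answer: 17

Derivation:
After op 1 (push 5): stack=[5] mem=[0,0,0,0]
After op 2 (dup): stack=[5,5] mem=[0,0,0,0]
After op 3 (-): stack=[0] mem=[0,0,0,0]
After op 4 (pop): stack=[empty] mem=[0,0,0,0]
After op 5 (push 13): stack=[13] mem=[0,0,0,0]
After op 6 (dup): stack=[13,13] mem=[0,0,0,0]
After op 7 (*): stack=[169] mem=[0,0,0,0]
After op 8 (pop): stack=[empty] mem=[0,0,0,0]
After op 9 (push 17): stack=[17] mem=[0,0,0,0]
After op 10 (RCL M3): stack=[17,0] mem=[0,0,0,0]
After op 11 (+): stack=[17] mem=[0,0,0,0]
After op 12 (dup): stack=[17,17] mem=[0,0,0,0]
After op 13 (swap): stack=[17,17] mem=[0,0,0,0]
After op 14 (pop): stack=[17] mem=[0,0,0,0]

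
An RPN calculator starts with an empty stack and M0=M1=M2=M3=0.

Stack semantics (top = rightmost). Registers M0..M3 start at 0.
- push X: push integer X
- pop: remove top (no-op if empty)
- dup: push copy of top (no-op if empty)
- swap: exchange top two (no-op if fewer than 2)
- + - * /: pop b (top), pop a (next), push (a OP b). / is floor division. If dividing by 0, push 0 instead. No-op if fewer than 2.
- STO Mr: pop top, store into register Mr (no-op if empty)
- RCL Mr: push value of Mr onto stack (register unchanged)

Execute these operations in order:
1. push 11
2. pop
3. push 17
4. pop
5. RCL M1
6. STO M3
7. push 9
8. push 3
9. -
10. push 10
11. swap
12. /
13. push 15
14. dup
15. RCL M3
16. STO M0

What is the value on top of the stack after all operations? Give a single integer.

Answer: 15

Derivation:
After op 1 (push 11): stack=[11] mem=[0,0,0,0]
After op 2 (pop): stack=[empty] mem=[0,0,0,0]
After op 3 (push 17): stack=[17] mem=[0,0,0,0]
After op 4 (pop): stack=[empty] mem=[0,0,0,0]
After op 5 (RCL M1): stack=[0] mem=[0,0,0,0]
After op 6 (STO M3): stack=[empty] mem=[0,0,0,0]
After op 7 (push 9): stack=[9] mem=[0,0,0,0]
After op 8 (push 3): stack=[9,3] mem=[0,0,0,0]
After op 9 (-): stack=[6] mem=[0,0,0,0]
After op 10 (push 10): stack=[6,10] mem=[0,0,0,0]
After op 11 (swap): stack=[10,6] mem=[0,0,0,0]
After op 12 (/): stack=[1] mem=[0,0,0,0]
After op 13 (push 15): stack=[1,15] mem=[0,0,0,0]
After op 14 (dup): stack=[1,15,15] mem=[0,0,0,0]
After op 15 (RCL M3): stack=[1,15,15,0] mem=[0,0,0,0]
After op 16 (STO M0): stack=[1,15,15] mem=[0,0,0,0]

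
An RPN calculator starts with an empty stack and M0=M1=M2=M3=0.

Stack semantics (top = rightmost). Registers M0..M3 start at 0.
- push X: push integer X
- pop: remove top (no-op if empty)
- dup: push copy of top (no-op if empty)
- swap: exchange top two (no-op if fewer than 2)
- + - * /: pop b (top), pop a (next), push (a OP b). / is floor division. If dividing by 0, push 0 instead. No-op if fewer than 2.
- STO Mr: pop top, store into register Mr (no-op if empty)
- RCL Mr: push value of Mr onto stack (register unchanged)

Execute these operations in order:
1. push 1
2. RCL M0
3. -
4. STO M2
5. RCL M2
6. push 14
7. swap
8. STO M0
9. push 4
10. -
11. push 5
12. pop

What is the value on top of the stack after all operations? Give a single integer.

Answer: 10

Derivation:
After op 1 (push 1): stack=[1] mem=[0,0,0,0]
After op 2 (RCL M0): stack=[1,0] mem=[0,0,0,0]
After op 3 (-): stack=[1] mem=[0,0,0,0]
After op 4 (STO M2): stack=[empty] mem=[0,0,1,0]
After op 5 (RCL M2): stack=[1] mem=[0,0,1,0]
After op 6 (push 14): stack=[1,14] mem=[0,0,1,0]
After op 7 (swap): stack=[14,1] mem=[0,0,1,0]
After op 8 (STO M0): stack=[14] mem=[1,0,1,0]
After op 9 (push 4): stack=[14,4] mem=[1,0,1,0]
After op 10 (-): stack=[10] mem=[1,0,1,0]
After op 11 (push 5): stack=[10,5] mem=[1,0,1,0]
After op 12 (pop): stack=[10] mem=[1,0,1,0]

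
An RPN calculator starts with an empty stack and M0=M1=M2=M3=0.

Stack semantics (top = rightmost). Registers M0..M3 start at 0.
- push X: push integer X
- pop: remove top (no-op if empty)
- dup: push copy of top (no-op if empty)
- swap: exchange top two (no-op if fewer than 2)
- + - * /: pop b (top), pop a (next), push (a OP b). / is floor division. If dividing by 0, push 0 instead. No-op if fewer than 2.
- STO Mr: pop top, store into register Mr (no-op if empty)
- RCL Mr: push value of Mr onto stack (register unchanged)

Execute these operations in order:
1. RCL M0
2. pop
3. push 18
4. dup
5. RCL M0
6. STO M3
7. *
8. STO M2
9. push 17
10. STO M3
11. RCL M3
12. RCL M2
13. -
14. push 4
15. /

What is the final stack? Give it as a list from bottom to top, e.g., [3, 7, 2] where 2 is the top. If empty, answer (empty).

Answer: [-77]

Derivation:
After op 1 (RCL M0): stack=[0] mem=[0,0,0,0]
After op 2 (pop): stack=[empty] mem=[0,0,0,0]
After op 3 (push 18): stack=[18] mem=[0,0,0,0]
After op 4 (dup): stack=[18,18] mem=[0,0,0,0]
After op 5 (RCL M0): stack=[18,18,0] mem=[0,0,0,0]
After op 6 (STO M3): stack=[18,18] mem=[0,0,0,0]
After op 7 (*): stack=[324] mem=[0,0,0,0]
After op 8 (STO M2): stack=[empty] mem=[0,0,324,0]
After op 9 (push 17): stack=[17] mem=[0,0,324,0]
After op 10 (STO M3): stack=[empty] mem=[0,0,324,17]
After op 11 (RCL M3): stack=[17] mem=[0,0,324,17]
After op 12 (RCL M2): stack=[17,324] mem=[0,0,324,17]
After op 13 (-): stack=[-307] mem=[0,0,324,17]
After op 14 (push 4): stack=[-307,4] mem=[0,0,324,17]
After op 15 (/): stack=[-77] mem=[0,0,324,17]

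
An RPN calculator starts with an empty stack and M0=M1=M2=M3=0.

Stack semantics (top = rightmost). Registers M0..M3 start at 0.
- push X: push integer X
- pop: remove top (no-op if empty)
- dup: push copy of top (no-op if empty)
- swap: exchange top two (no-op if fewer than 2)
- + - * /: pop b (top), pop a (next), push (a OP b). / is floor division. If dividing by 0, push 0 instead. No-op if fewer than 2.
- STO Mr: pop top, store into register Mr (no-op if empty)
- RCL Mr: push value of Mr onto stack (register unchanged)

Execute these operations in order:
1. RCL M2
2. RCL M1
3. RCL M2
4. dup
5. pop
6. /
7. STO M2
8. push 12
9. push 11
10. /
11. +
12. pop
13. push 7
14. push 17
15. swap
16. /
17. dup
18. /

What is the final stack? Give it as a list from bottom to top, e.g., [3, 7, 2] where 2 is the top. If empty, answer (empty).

After op 1 (RCL M2): stack=[0] mem=[0,0,0,0]
After op 2 (RCL M1): stack=[0,0] mem=[0,0,0,0]
After op 3 (RCL M2): stack=[0,0,0] mem=[0,0,0,0]
After op 4 (dup): stack=[0,0,0,0] mem=[0,0,0,0]
After op 5 (pop): stack=[0,0,0] mem=[0,0,0,0]
After op 6 (/): stack=[0,0] mem=[0,0,0,0]
After op 7 (STO M2): stack=[0] mem=[0,0,0,0]
After op 8 (push 12): stack=[0,12] mem=[0,0,0,0]
After op 9 (push 11): stack=[0,12,11] mem=[0,0,0,0]
After op 10 (/): stack=[0,1] mem=[0,0,0,0]
After op 11 (+): stack=[1] mem=[0,0,0,0]
After op 12 (pop): stack=[empty] mem=[0,0,0,0]
After op 13 (push 7): stack=[7] mem=[0,0,0,0]
After op 14 (push 17): stack=[7,17] mem=[0,0,0,0]
After op 15 (swap): stack=[17,7] mem=[0,0,0,0]
After op 16 (/): stack=[2] mem=[0,0,0,0]
After op 17 (dup): stack=[2,2] mem=[0,0,0,0]
After op 18 (/): stack=[1] mem=[0,0,0,0]

Answer: [1]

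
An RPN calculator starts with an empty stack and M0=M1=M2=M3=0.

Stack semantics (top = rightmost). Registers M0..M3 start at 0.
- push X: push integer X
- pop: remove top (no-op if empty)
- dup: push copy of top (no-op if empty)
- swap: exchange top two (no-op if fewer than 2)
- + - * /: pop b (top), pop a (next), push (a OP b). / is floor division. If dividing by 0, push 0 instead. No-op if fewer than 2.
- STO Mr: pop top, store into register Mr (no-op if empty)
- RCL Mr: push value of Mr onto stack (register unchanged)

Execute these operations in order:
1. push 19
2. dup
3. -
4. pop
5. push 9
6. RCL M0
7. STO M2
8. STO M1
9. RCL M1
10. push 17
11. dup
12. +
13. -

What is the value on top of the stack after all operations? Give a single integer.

After op 1 (push 19): stack=[19] mem=[0,0,0,0]
After op 2 (dup): stack=[19,19] mem=[0,0,0,0]
After op 3 (-): stack=[0] mem=[0,0,0,0]
After op 4 (pop): stack=[empty] mem=[0,0,0,0]
After op 5 (push 9): stack=[9] mem=[0,0,0,0]
After op 6 (RCL M0): stack=[9,0] mem=[0,0,0,0]
After op 7 (STO M2): stack=[9] mem=[0,0,0,0]
After op 8 (STO M1): stack=[empty] mem=[0,9,0,0]
After op 9 (RCL M1): stack=[9] mem=[0,9,0,0]
After op 10 (push 17): stack=[9,17] mem=[0,9,0,0]
After op 11 (dup): stack=[9,17,17] mem=[0,9,0,0]
After op 12 (+): stack=[9,34] mem=[0,9,0,0]
After op 13 (-): stack=[-25] mem=[0,9,0,0]

Answer: -25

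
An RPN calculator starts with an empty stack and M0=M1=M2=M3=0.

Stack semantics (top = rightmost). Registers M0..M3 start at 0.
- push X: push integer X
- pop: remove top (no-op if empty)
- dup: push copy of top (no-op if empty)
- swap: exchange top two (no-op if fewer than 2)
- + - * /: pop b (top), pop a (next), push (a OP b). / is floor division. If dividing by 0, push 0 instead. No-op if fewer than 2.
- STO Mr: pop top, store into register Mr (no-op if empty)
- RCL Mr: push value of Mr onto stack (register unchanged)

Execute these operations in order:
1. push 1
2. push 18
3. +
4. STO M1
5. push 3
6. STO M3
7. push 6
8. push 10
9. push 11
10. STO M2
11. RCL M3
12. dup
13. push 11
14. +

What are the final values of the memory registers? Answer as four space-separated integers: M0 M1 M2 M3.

After op 1 (push 1): stack=[1] mem=[0,0,0,0]
After op 2 (push 18): stack=[1,18] mem=[0,0,0,0]
After op 3 (+): stack=[19] mem=[0,0,0,0]
After op 4 (STO M1): stack=[empty] mem=[0,19,0,0]
After op 5 (push 3): stack=[3] mem=[0,19,0,0]
After op 6 (STO M3): stack=[empty] mem=[0,19,0,3]
After op 7 (push 6): stack=[6] mem=[0,19,0,3]
After op 8 (push 10): stack=[6,10] mem=[0,19,0,3]
After op 9 (push 11): stack=[6,10,11] mem=[0,19,0,3]
After op 10 (STO M2): stack=[6,10] mem=[0,19,11,3]
After op 11 (RCL M3): stack=[6,10,3] mem=[0,19,11,3]
After op 12 (dup): stack=[6,10,3,3] mem=[0,19,11,3]
After op 13 (push 11): stack=[6,10,3,3,11] mem=[0,19,11,3]
After op 14 (+): stack=[6,10,3,14] mem=[0,19,11,3]

Answer: 0 19 11 3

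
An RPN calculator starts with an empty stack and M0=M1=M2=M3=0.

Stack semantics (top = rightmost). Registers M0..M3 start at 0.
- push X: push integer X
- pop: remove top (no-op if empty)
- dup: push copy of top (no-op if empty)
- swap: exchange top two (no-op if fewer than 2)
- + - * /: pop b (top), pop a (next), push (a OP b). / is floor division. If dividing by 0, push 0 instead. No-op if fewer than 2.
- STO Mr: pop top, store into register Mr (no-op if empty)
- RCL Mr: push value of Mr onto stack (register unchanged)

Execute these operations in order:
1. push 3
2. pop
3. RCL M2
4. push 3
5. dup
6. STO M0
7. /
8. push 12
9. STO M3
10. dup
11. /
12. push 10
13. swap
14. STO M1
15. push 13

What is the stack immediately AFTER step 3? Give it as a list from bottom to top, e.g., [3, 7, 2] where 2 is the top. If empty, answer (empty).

After op 1 (push 3): stack=[3] mem=[0,0,0,0]
After op 2 (pop): stack=[empty] mem=[0,0,0,0]
After op 3 (RCL M2): stack=[0] mem=[0,0,0,0]

[0]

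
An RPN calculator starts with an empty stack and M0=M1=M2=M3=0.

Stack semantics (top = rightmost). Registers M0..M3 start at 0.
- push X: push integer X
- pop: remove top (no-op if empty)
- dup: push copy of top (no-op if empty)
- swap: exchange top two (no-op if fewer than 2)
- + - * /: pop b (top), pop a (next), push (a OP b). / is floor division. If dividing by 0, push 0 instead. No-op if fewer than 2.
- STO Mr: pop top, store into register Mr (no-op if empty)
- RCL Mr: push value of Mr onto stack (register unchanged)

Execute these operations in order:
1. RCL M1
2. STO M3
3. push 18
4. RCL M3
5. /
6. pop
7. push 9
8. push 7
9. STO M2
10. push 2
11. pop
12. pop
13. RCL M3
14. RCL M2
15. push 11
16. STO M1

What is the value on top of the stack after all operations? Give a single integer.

After op 1 (RCL M1): stack=[0] mem=[0,0,0,0]
After op 2 (STO M3): stack=[empty] mem=[0,0,0,0]
After op 3 (push 18): stack=[18] mem=[0,0,0,0]
After op 4 (RCL M3): stack=[18,0] mem=[0,0,0,0]
After op 5 (/): stack=[0] mem=[0,0,0,0]
After op 6 (pop): stack=[empty] mem=[0,0,0,0]
After op 7 (push 9): stack=[9] mem=[0,0,0,0]
After op 8 (push 7): stack=[9,7] mem=[0,0,0,0]
After op 9 (STO M2): stack=[9] mem=[0,0,7,0]
After op 10 (push 2): stack=[9,2] mem=[0,0,7,0]
After op 11 (pop): stack=[9] mem=[0,0,7,0]
After op 12 (pop): stack=[empty] mem=[0,0,7,0]
After op 13 (RCL M3): stack=[0] mem=[0,0,7,0]
After op 14 (RCL M2): stack=[0,7] mem=[0,0,7,0]
After op 15 (push 11): stack=[0,7,11] mem=[0,0,7,0]
After op 16 (STO M1): stack=[0,7] mem=[0,11,7,0]

Answer: 7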